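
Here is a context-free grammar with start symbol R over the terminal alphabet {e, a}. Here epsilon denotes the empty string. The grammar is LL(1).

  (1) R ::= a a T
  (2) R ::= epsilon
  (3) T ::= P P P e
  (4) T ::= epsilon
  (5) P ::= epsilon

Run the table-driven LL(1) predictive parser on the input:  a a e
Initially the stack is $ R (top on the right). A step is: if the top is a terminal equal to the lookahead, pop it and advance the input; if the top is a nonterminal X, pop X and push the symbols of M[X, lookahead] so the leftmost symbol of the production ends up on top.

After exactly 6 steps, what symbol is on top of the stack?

step 1: stack=$ R  input=a a e $  — expand R ::= a a T
step 2: stack=$ T a a  input=a a e $  — match a
step 3: stack=$ T a  input=a e $  — match a
step 4: stack=$ T  input=e $  — expand T ::= P P P e
step 5: stack=$ e P P P  input=e $  — expand P ::= epsilon
step 6: stack=$ e P P  input=e $  — expand P ::= epsilon
Stack after step 6: $ e P (top = P).

P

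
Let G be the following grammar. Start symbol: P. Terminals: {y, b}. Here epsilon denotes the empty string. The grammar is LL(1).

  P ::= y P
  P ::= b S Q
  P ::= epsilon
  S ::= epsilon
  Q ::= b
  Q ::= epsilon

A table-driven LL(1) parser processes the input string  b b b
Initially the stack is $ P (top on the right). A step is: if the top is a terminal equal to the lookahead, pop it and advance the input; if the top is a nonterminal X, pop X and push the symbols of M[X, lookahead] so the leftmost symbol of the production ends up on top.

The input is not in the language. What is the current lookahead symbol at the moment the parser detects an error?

step 1: stack=$ P  input=b b b $  — expand P ::= b S Q
step 2: stack=$ Q S b  input=b b b $  — match b
step 3: stack=$ Q S  input=b b $  — expand S ::= epsilon
step 4: stack=$ Q  input=b b $  — expand Q ::= b
step 5: stack=$ b  input=b b $  — match b
step 6: stack=$  input=b $  — error: stack empty but input remains

b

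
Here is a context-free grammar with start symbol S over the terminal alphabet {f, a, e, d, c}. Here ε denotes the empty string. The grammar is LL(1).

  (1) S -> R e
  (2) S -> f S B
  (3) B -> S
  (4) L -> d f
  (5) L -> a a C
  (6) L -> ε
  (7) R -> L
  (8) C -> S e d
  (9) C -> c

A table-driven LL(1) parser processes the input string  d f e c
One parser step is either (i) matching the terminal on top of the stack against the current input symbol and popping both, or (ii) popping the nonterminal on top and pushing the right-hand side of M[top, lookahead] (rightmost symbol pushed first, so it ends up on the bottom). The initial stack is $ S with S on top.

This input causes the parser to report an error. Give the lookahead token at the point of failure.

step 1: stack=$ S  input=d f e c $  — expand S -> R e
step 2: stack=$ e R  input=d f e c $  — expand R -> L
step 3: stack=$ e L  input=d f e c $  — expand L -> d f
step 4: stack=$ e f d  input=d f e c $  — match d
step 5: stack=$ e f  input=f e c $  — match f
step 6: stack=$ e  input=e c $  — match e
step 7: stack=$  input=c $  — error: stack empty but input remains

c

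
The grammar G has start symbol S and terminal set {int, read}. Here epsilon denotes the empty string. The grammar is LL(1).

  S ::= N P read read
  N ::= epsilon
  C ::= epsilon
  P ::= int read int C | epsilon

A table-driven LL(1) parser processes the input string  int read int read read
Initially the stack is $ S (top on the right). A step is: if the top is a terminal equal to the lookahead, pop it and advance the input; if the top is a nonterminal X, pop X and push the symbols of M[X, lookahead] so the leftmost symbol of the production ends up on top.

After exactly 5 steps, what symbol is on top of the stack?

step 1: stack=$ S  input=int read int read read $  — expand S ::= N P read read
step 2: stack=$ read read P N  input=int read int read read $  — expand N ::= epsilon
step 3: stack=$ read read P  input=int read int read read $  — expand P ::= int read int C
step 4: stack=$ read read C int read int  input=int read int read read $  — match int
step 5: stack=$ read read C int read  input=read int read read $  — match read
Stack after step 5: $ read read C int (top = int).

int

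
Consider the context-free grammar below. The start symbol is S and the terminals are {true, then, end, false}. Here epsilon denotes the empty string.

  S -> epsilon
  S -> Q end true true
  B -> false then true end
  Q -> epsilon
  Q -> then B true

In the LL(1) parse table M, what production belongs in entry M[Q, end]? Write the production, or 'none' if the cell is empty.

FIRST(B): from B->false then true end we get {false}. So FIRST(B) = {false}.
FIRST(Q): from Q->epsilon we get {epsilon}; from Q->then B true we get {then}. So FIRST(Q) = {epsilon, then}.
FIRST(S): from S->epsilon we get {epsilon}; from S->Q end true true we get {end, then}. So FIRST(S) = {epsilon, end, then}.
FOLLOW(S) includes $ since S is the start symbol.
FOLLOW(Q): in S->Q end true true, Q is followed by end true true with FIRST {end}. Thus FOLLOW(Q) = {end}.
For Q -> epsilon: FIRST(epsilon) = {epsilon}, so it goes in M[Q, t] for t ∈ {}; since epsilon ∈ FIRST, also for every t ∈ FOLLOW(Q) = {end}.
For Q -> then B true: FIRST(then B true) = {then}, so it goes in M[Q, t] for t ∈ {then}.

Q -> epsilon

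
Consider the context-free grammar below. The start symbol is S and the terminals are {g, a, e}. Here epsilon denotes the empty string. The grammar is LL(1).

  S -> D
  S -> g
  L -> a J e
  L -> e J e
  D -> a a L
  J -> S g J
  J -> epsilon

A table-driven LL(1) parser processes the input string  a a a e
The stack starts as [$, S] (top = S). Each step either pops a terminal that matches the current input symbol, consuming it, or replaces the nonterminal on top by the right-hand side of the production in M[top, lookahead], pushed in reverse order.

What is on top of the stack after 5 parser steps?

     Stack    Input      Action
  1  $ S      a a a e $  expand S -> D
  2  $ D      a a a e $  expand D -> a a L
  3  $ L a a  a a a e $  match a
  4  $ L a    a a e $    match a
  5  $ L      a e $      expand L -> a J e
Stack after step 5: $ e J a (top = a).

a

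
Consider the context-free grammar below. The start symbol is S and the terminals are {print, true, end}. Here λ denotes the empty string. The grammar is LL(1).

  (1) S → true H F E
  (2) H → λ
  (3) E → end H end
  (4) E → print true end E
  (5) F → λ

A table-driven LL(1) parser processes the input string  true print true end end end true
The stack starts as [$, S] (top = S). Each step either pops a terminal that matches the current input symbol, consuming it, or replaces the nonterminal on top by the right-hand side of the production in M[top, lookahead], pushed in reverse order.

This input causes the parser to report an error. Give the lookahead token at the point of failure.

      Stack               Input                               Action
   1  $ S                 true print true end end end true $  expand S → true H F E
   2  $ E F H true        true print true end end end true $  match true
   3  $ E F H             print true end end end true $       expand H → λ
   4  $ E F               print true end end end true $       expand F → λ
   5  $ E                 print true end end end true $       expand E → print true end E
   6  $ E end true print  print true end end end true $       match print
   7  $ E end true        true end end end true $             match true
   8  $ E end             end end end true $                  match end
   9  $ E                 end end true $                      expand E → end H end
  10  $ end H end         end end true $                      match end
  11  $ end H             end true $                          expand H → λ
  12  $ end               end true $                          match end
  13  $                   true $                              error: stack empty but input remains

true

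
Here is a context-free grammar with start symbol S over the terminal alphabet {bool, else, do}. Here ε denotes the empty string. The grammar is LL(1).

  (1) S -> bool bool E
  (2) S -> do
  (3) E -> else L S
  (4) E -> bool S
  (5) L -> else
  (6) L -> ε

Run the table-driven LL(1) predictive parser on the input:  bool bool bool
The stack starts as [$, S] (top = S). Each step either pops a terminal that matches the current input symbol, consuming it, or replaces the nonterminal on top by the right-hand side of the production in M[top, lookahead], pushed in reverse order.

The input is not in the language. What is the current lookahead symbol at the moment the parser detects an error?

$

     Stack          Input             Action
  1  $ S            bool bool bool $  expand S -> bool bool E
  2  $ E bool bool  bool bool bool $  match bool
  3  $ E bool       bool bool $       match bool
  4  $ E            bool $            expand E -> bool S
  5  $ S bool       bool $            match bool
  6  $ S            $                 error: M[S, $] is empty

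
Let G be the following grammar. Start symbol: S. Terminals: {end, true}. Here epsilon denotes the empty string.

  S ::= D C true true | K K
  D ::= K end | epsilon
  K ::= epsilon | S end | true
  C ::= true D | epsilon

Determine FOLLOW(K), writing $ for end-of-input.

FIRST(C) = {epsilon, true}
FIRST(S) = {epsilon, end, true}  (via D C true true, K K)
FIRST(K) = {epsilon, end, true}  (via S end)
FIRST(D) = {epsilon, end, true}  (via K end)
FOLLOW(S) includes $ since S is the start symbol.
FOLLOW(S): in K::=S end, S is followed by end with FIRST {end}. Thus FOLLOW(S) = {$, end}.
FOLLOW(K): in S::=K K (occurrence 1), K is followed by K with FIRST {epsilon, end, true}; in S::=K K (occurrence 1), the suffix after K is nullable, so FOLLOW(K) ⊇ FOLLOW(S) = {$, end}; in S::=K K (occurrence 2), the suffix after K is empty, so FOLLOW(K) ⊇ FOLLOW(S) = {$, end}; in D::=K end, K is followed by end with FIRST {end}. Thus FOLLOW(K) = {$, end, true}.
FOLLOW(C): in S::=D C true true, C is followed by true true with FIRST {true}. Thus FOLLOW(C) = {true}.
FOLLOW(D): in S::=D C true true, D is followed by C true true with FIRST {true}; in C::=true D, the suffix after D is empty, so FOLLOW(D) ⊇ FOLLOW(C) = {true}. Thus FOLLOW(D) = {true}.

{$, end, true}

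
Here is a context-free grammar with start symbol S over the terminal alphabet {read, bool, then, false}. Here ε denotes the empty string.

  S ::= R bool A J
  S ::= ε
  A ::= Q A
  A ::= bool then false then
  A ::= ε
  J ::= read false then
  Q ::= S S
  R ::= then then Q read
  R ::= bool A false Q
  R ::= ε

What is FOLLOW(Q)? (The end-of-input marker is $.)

FIRST(J): from J::=read false then we get {read}. So FIRST(J) = {read}.
FIRST(R): from R::=then then Q read we get {then}; from R::=bool A false Q we get {bool}; from R::=ε we get {ε}. So FIRST(R) = {ε, bool, then}.
FIRST(S): from S::=R bool A J we get {bool, then}; from S::=ε we get {ε}. So FIRST(S) = {ε, bool, then}.
FIRST(Q): from Q::=S S we get {ε, bool, then}. So FIRST(Q) = {ε, bool, then}.
FIRST(A): from A::=Q A we get {ε, bool, then}; from A::=bool then false then we get {bool}; from A::=ε we get {ε}. So FIRST(A) = {ε, bool, then}.
FOLLOW(S) includes $ since S is the start symbol.
FOLLOW(A): in S::=R bool A J, A is followed by J with FIRST {read}; in A::=Q A, the suffix after A is empty (adds nothing new); in R::=bool A false Q, A is followed by false Q with FIRST {false}. Thus FOLLOW(A) = {false, read}.
FOLLOW(R): in S::=R bool A J, R is followed by bool A J with FIRST {bool}. Thus FOLLOW(R) = {bool}.
FOLLOW(Q): in A::=Q A, Q is followed by A with FIRST {ε, bool, then}; in A::=Q A, the suffix after Q is nullable, so FOLLOW(Q) ⊇ FOLLOW(A) = {false, read}; in R::=then then Q read, Q is followed by read with FIRST {read}; in R::=bool A false Q, the suffix after Q is empty, so FOLLOW(Q) ⊇ FOLLOW(R) = {bool}. Thus FOLLOW(Q) = {bool, false, read, then}.
FOLLOW(S): in Q::=S S (occurrence 1), S is followed by S with FIRST {ε, bool, then}; in Q::=S S (occurrence 1), the suffix after S is nullable, so FOLLOW(S) ⊇ FOLLOW(Q) = {bool, false, read, then}; in Q::=S S (occurrence 2), the suffix after S is empty, so FOLLOW(S) ⊇ FOLLOW(Q) = {bool, false, read, then}. Thus FOLLOW(S) = {$, bool, false, read, then}.
FOLLOW(J): in S::=R bool A J, the suffix after J is empty, so FOLLOW(J) ⊇ FOLLOW(S) = {$, bool, false, read, then}. Thus FOLLOW(J) = {$, bool, false, read, then}.

{bool, false, read, then}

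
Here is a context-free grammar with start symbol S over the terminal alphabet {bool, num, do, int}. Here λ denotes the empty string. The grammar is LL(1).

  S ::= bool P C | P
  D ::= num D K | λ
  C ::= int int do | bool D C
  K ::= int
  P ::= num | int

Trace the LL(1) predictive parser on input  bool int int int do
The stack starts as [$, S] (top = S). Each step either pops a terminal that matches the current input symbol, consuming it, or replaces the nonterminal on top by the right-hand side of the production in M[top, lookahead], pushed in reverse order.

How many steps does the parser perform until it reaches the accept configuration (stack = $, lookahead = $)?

8

step 1: stack=$ S  input=bool int int int do $  — expand S ::= bool P C
step 2: stack=$ C P bool  input=bool int int int do $  — match bool
step 3: stack=$ C P  input=int int int do $  — expand P ::= int
step 4: stack=$ C int  input=int int int do $  — match int
step 5: stack=$ C  input=int int do $  — expand C ::= int int do
step 6: stack=$ do int int  input=int int do $  — match int
step 7: stack=$ do int  input=int do $  — match int
step 8: stack=$ do  input=do $  — match do
Accept reached after 8 steps.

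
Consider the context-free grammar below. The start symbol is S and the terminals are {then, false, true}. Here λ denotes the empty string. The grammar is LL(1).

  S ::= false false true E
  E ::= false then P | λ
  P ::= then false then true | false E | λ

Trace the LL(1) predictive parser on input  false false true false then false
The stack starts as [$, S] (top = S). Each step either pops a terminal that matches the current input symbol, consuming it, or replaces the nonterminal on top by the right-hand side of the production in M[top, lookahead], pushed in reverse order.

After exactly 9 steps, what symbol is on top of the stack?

E

     Stack                 Input                                Action
  1  $ S                   false false true false then false $  expand S ::= false false true E
  2  $ E true false false  false false true false then false $  match false
  3  $ E true false        false true false then false $        match false
  4  $ E true              true false then false $              match true
  5  $ E                   false then false $                   expand E ::= false then P
  6  $ P then false        false then false $                   match false
  7  $ P then              then false $                         match then
  8  $ P                   false $                              expand P ::= false E
  9  $ E false             false $                              match false
Stack after step 9: $ E (top = E).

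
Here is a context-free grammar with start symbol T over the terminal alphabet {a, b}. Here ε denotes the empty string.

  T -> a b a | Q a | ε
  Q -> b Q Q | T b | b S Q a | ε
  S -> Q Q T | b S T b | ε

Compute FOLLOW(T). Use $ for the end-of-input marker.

{$, a, b}

FIRST(T): from T->a b a we get {a}; from T->Q a we get {a, b}; from T->ε we get {ε}. So FIRST(T) = {ε, a, b}.
FIRST(Q): from Q->b Q Q we get {b}; from Q->T b we get {a, b}; from Q->b S Q a we get {b}; from Q->ε we get {ε}. So FIRST(Q) = {ε, a, b}.
FIRST(S): from S->Q Q T we get {ε, a, b}; from S->b S T b we get {b}; from S->ε we get {ε}. So FIRST(S) = {ε, a, b}.
FOLLOW(T) includes $ since T is the start symbol.
FOLLOW(S): in Q->b S Q a, S is followed by Q a with FIRST {a, b}; in S->b S T b, S is followed by T b with FIRST {a, b}. Thus FOLLOW(S) = {a, b}.
FOLLOW(T): in Q->T b, T is followed by b with FIRST {b}; in S->Q Q T, the suffix after T is empty, so FOLLOW(T) ⊇ FOLLOW(S) = {a, b}; in S->b S T b, T is followed by b with FIRST {b}. Thus FOLLOW(T) = {$, a, b}.
FOLLOW(Q): in T->Q a, Q is followed by a with FIRST {a}; in Q->b Q Q (occurrence 1), Q is followed by Q with FIRST {ε, a, b}; in Q->b Q Q (occurrence 1), the suffix after Q is nullable (adds nothing new); in Q->b Q Q (occurrence 2), the suffix after Q is empty (adds nothing new); in Q->b S Q a, Q is followed by a with FIRST {a}; in S->Q Q T (occurrence 1), Q is followed by Q T with FIRST {ε, a, b}; in S->Q Q T (occurrence 1), the suffix after Q is nullable, so FOLLOW(Q) ⊇ FOLLOW(S) = {a, b}; in S->Q Q T (occurrence 2), Q is followed by T with FIRST {ε, a, b}; in S->Q Q T (occurrence 2), the suffix after Q is nullable, so FOLLOW(Q) ⊇ FOLLOW(S) = {a, b}. Thus FOLLOW(Q) = {a, b}.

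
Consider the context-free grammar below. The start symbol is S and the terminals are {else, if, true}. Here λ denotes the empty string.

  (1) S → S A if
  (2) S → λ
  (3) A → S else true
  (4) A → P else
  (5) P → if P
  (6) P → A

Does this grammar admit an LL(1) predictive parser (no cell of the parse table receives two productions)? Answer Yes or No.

No

FIRST(S) = {λ, else, if}
FIRST(A) = {else, if}
FIRST(P) = {else, if}
FOLLOW(S) = {$, else, if}
FOLLOW(A) = {else, if}
FOLLOW(P) = {else}
Cell M[A, else] receives both A → S else true and A → P else — the grammar is not LL(1).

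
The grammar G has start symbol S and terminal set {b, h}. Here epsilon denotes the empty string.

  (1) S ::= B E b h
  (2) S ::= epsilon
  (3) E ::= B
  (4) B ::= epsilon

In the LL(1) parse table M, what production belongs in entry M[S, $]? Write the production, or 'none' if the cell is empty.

FIRST(B) = {epsilon}
FIRST(E) = {epsilon}  (via B)
FIRST(S) = {epsilon, b}  (via B E b h)
FOLLOW(S) includes $ since S is the start symbol.
FOLLOW(S): S appears on no right-hand side. Thus FOLLOW(S) = {$}.
For S ::= B E b h: FIRST(B E b h) = {b}, so it goes in M[S, t] for t ∈ {b}.
For S ::= epsilon: FIRST(epsilon) = {epsilon}, so it goes in M[S, t] for t ∈ {}; since epsilon ∈ FIRST, also for every t ∈ FOLLOW(S) = {$}.

S ::= epsilon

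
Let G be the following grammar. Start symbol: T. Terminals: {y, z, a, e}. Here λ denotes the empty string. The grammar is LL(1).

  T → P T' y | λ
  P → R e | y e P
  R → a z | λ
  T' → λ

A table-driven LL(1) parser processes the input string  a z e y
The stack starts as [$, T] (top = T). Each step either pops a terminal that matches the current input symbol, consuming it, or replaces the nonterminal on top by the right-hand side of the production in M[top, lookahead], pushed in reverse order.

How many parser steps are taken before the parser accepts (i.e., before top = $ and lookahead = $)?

step 1: stack=$ T  input=a z e y $  — expand T → P T' y
step 2: stack=$ y T' P  input=a z e y $  — expand P → R e
step 3: stack=$ y T' e R  input=a z e y $  — expand R → a z
step 4: stack=$ y T' e z a  input=a z e y $  — match a
step 5: stack=$ y T' e z  input=z e y $  — match z
step 6: stack=$ y T' e  input=e y $  — match e
step 7: stack=$ y T'  input=y $  — expand T' → λ
step 8: stack=$ y  input=y $  — match y
Accept reached after 8 steps.

8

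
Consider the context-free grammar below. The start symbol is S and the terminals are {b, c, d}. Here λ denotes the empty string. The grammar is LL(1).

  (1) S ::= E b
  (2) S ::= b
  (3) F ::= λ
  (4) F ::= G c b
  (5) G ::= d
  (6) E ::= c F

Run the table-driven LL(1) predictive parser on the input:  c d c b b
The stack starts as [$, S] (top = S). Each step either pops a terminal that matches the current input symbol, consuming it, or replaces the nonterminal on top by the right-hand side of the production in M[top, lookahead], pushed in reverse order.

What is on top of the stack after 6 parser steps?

step 1: stack=$ S  input=c d c b b $  — expand S ::= E b
step 2: stack=$ b E  input=c d c b b $  — expand E ::= c F
step 3: stack=$ b F c  input=c d c b b $  — match c
step 4: stack=$ b F  input=d c b b $  — expand F ::= G c b
step 5: stack=$ b b c G  input=d c b b $  — expand G ::= d
step 6: stack=$ b b c d  input=d c b b $  — match d
Stack after step 6: $ b b c (top = c).

c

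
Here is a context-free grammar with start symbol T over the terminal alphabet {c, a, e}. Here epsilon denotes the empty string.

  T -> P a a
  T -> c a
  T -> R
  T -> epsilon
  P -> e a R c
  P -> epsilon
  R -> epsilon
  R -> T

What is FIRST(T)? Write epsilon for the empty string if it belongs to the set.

FIRST(P): from P->e a R c we get {e}; from P->epsilon we get {epsilon}. So FIRST(P) = {epsilon, e}.
FIRST(T): from T->P a a we get {a, e}; from T->c a we get {c}; from T->R we get {epsilon, a, c, e}; from T->epsilon we get {epsilon}. So FIRST(T) = {epsilon, a, c, e}.
FIRST(R): from R->epsilon we get {epsilon}; from R->T we get {epsilon, a, c, e}. So FIRST(R) = {epsilon, a, c, e}.

{epsilon, a, c, e}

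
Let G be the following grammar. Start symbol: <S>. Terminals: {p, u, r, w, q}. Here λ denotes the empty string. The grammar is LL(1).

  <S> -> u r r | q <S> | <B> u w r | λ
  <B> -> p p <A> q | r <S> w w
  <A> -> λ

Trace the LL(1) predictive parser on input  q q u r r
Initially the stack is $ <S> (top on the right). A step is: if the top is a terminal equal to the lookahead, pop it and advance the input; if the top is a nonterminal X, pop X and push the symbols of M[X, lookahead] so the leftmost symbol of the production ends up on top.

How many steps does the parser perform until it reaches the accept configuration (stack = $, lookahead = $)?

step 1: stack=$ <S>  input=q q u r r $  — expand <S> -> q <S>
step 2: stack=$ <S> q  input=q q u r r $  — match q
step 3: stack=$ <S>  input=q u r r $  — expand <S> -> q <S>
step 4: stack=$ <S> q  input=q u r r $  — match q
step 5: stack=$ <S>  input=u r r $  — expand <S> -> u r r
step 6: stack=$ r r u  input=u r r $  — match u
step 7: stack=$ r r  input=r r $  — match r
step 8: stack=$ r  input=r $  — match r
Accept reached after 8 steps.

8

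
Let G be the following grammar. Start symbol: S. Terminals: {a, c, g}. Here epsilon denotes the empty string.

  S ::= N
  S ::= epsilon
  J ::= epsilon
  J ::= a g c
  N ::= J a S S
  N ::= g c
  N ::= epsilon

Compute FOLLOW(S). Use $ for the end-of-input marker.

{$, a, g}

FIRST(J): from J::=epsilon we get {epsilon}; from J::=a g c we get {a}. So FIRST(J) = {epsilon, a}.
FIRST(N): from N::=J a S S we get {a}; from N::=g c we get {g}; from N::=epsilon we get {epsilon}. So FIRST(N) = {epsilon, a, g}.
FIRST(S): from S::=N we get {epsilon, a, g}; from S::=epsilon we get {epsilon}. So FIRST(S) = {epsilon, a, g}.
FOLLOW(S) includes $ since S is the start symbol.
FOLLOW(J): in N::=J a S S, J is followed by a S S with FIRST {a}. Thus FOLLOW(J) = {a}.
FOLLOW(S): in N::=J a S S (occurrence 1), S is followed by S with FIRST {epsilon, a, g}; in N::=J a S S (occurrence 1), the suffix after S is nullable, so FOLLOW(S) ⊇ FOLLOW(N) = {$, a, g}; in N::=J a S S (occurrence 2), the suffix after S is empty, so FOLLOW(S) ⊇ FOLLOW(N) = {$, a, g}. Thus FOLLOW(S) = {$, a, g}.
FOLLOW(N): in S::=N, the suffix after N is empty, so FOLLOW(N) ⊇ FOLLOW(S) = {$, a, g}. Thus FOLLOW(N) = {$, a, g}.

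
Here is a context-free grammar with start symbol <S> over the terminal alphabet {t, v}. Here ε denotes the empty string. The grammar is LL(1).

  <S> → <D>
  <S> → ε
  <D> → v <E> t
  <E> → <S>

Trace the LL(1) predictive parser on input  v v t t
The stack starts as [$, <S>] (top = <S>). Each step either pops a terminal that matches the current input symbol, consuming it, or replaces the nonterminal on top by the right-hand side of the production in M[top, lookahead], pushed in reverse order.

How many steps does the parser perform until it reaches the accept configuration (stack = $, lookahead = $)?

11

step 1: stack=$ <S>  input=v v t t $  — expand <S> → <D>
step 2: stack=$ <D>  input=v v t t $  — expand <D> → v <E> t
step 3: stack=$ t <E> v  input=v v t t $  — match v
step 4: stack=$ t <E>  input=v t t $  — expand <E> → <S>
step 5: stack=$ t <S>  input=v t t $  — expand <S> → <D>
step 6: stack=$ t <D>  input=v t t $  — expand <D> → v <E> t
step 7: stack=$ t t <E> v  input=v t t $  — match v
step 8: stack=$ t t <E>  input=t t $  — expand <E> → <S>
step 9: stack=$ t t <S>  input=t t $  — expand <S> → ε
step 10: stack=$ t t  input=t t $  — match t
step 11: stack=$ t  input=t $  — match t
Accept reached after 11 steps.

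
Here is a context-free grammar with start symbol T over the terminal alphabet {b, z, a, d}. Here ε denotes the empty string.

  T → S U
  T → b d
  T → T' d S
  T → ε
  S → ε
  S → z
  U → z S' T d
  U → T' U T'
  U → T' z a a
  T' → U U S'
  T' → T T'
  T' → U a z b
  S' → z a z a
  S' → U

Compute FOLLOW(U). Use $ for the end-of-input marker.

FIRST(S): from S→ε we get {ε}; from S→z we get {z}. So FIRST(S) = {ε, z}.
FIRST(T): from T→S U we get {b, z}; from T→b d we get {b}; from T→T' d S we get {b, z}; from T→ε we get {ε}. So FIRST(T) = {ε, b, z}.
FIRST(U): from U→z S' T d we get {z}; from U→T' U T' we get {b, z}; from U→T' z a a we get {b, z}. So FIRST(U) = {b, z}.
FIRST(T'): from T'→U U S' we get {b, z}; from T'→T T' we get {b, z}; from T'→U a z b we get {b, z}. So FIRST(T') = {b, z}.
FIRST(S'): from S'→z a z a we get {z}; from S'→U we get {b, z}. So FIRST(S') = {b, z}.
FOLLOW(T) includes $ since T is the start symbol.
FOLLOW(T): in U→z S' T d, T is followed by d with FIRST {d}; in T'→T T', T is followed by T' with FIRST {b, z}. Thus FOLLOW(T) = {$, b, d, z}.
FOLLOW(S): in T→S U, S is followed by U with FIRST {b, z}; in T→T' d S, the suffix after S is empty, so FOLLOW(S) ⊇ FOLLOW(T) = {$, b, d, z}. Thus FOLLOW(S) = {$, b, d, z}.
FOLLOW(U): in T→S U, the suffix after U is empty, so FOLLOW(U) ⊇ FOLLOW(T) = {$, b, d, z}; in U→T' U T', U is followed by T' with FIRST {b, z}; in T'→U U S' (occurrence 1), U is followed by U S' with FIRST {b, z}; in T'→U U S' (occurrence 2), U is followed by S' with FIRST {b, z}; in T'→U a z b, U is followed by a z b with FIRST {a}; in S'→U, the suffix after U is empty, so FOLLOW(U) ⊇ FOLLOW(S') = {$, a, b, d, z}. Thus FOLLOW(U) = {$, a, b, d, z}.
FOLLOW(T'): in T→T' d S, T' is followed by d S with FIRST {d}; in U→T' U T' (occurrence 1), T' is followed by U T' with FIRST {b, z}; in U→T' U T' (occurrence 2), the suffix after T' is empty, so FOLLOW(T') ⊇ FOLLOW(U) = {$, a, b, d, z}; in U→T' z a a, T' is followed by z a a with FIRST {z}; in T'→T T', the suffix after T' is empty (adds nothing new). Thus FOLLOW(T') = {$, a, b, d, z}.
FOLLOW(S'): in U→z S' T d, S' is followed by T d with FIRST {b, d, z}; in T'→U U S', the suffix after S' is empty, so FOLLOW(S') ⊇ FOLLOW(T') = {$, a, b, d, z}. Thus FOLLOW(S') = {$, a, b, d, z}.

{$, a, b, d, z}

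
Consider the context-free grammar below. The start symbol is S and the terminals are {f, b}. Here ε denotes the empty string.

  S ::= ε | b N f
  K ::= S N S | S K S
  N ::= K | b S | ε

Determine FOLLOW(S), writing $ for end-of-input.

FIRST(S): from S::=ε we get {ε}; from S::=b N f we get {b}. So FIRST(S) = {ε, b}.
FIRST(K): from K::=S N S we get {ε, b}; from K::=S K S we get {ε, b}. So FIRST(K) = {ε, b}.
FIRST(N): from N::=K we get {ε, b}; from N::=b S we get {b}; from N::=ε we get {ε}. So FIRST(N) = {ε, b}.
FOLLOW(S) includes $ since S is the start symbol.
FOLLOW(S): in K::=S N S (occurrence 1), S is followed by N S with FIRST {ε, b}; in K::=S N S (occurrence 1), the suffix after S is nullable, so FOLLOW(S) ⊇ FOLLOW(K) = {b, f}; in K::=S N S (occurrence 2), the suffix after S is empty, so FOLLOW(S) ⊇ FOLLOW(K) = {b, f}; in K::=S K S (occurrence 1), S is followed by K S with FIRST {ε, b}; in K::=S K S (occurrence 1), the suffix after S is nullable, so FOLLOW(S) ⊇ FOLLOW(K) = {b, f}; in K::=S K S (occurrence 2), the suffix after S is empty, so FOLLOW(S) ⊇ FOLLOW(K) = {b, f}; in N::=b S, the suffix after S is empty, so FOLLOW(S) ⊇ FOLLOW(N) = {b, f}. Thus FOLLOW(S) = {$, b, f}.
FOLLOW(K): in K::=S K S, K is followed by S with FIRST {ε, b}; in K::=S K S, the suffix after K is nullable (adds nothing new); in N::=K, the suffix after K is empty, so FOLLOW(K) ⊇ FOLLOW(N) = {b, f}. Thus FOLLOW(K) = {b, f}.
FOLLOW(N): in S::=b N f, N is followed by f with FIRST {f}; in K::=S N S, N is followed by S with FIRST {ε, b}; in K::=S N S, the suffix after N is nullable, so FOLLOW(N) ⊇ FOLLOW(K) = {b, f}. Thus FOLLOW(N) = {b, f}.

{$, b, f}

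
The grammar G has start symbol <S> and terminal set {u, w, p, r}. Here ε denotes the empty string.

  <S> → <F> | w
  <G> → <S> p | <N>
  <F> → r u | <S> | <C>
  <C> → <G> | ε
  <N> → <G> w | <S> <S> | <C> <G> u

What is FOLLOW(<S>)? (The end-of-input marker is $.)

FIRST(<S>) = {ε, p, r, u, w}  (via <F>)
FIRST(<G>) = {ε, p, r, u, w}  (via <S> p, <N>)
FIRST(<C>) = {ε, p, r, u, w}  (via <G>)
FIRST(<F>) = {ε, p, r, u, w}  (via <S>, <C>)
FIRST(<N>) = {ε, p, r, u, w}  (via <G> w, <S> <S>, <C> <G> u)
FOLLOW(<S>) includes $ since <S> is the start symbol.
FOLLOW(<S>): in <G>→<S> p, <S> is followed by p with FIRST {p}; in <F>→<S>, the suffix after <S> is empty, so FOLLOW(<S>) ⊇ FOLLOW(<F>) = {$, p, r, u, w}; in <N>→<S> <S> (occurrence 1), <S> is followed by <S> with FIRST {ε, p, r, u, w}; in <N>→<S> <S> (occurrence 1), the suffix after <S> is nullable, so FOLLOW(<S>) ⊇ FOLLOW(<N>) = {$, p, r, u, w}; in <N>→<S> <S> (occurrence 2), the suffix after <S> is empty, so FOLLOW(<S>) ⊇ FOLLOW(<N>) = {$, p, r, u, w}. Thus FOLLOW(<S>) = {$, p, r, u, w}.
FOLLOW(<F>): in <S>→<F>, the suffix after <F> is empty, so FOLLOW(<F>) ⊇ FOLLOW(<S>) = {$, p, r, u, w}. Thus FOLLOW(<F>) = {$, p, r, u, w}.
FOLLOW(<C>): in <F>→<C>, the suffix after <C> is empty, so FOLLOW(<C>) ⊇ FOLLOW(<F>) = {$, p, r, u, w}; in <N>→<C> <G> u, <C> is followed by <G> u with FIRST {p, r, u, w}. Thus FOLLOW(<C>) = {$, p, r, u, w}.
FOLLOW(<G>): in <C>→<G>, the suffix after <G> is empty, so FOLLOW(<G>) ⊇ FOLLOW(<C>) = {$, p, r, u, w}; in <N>→<G> w, <G> is followed by w with FIRST {w}; in <N>→<C> <G> u, <G> is followed by u with FIRST {u}. Thus FOLLOW(<G>) = {$, p, r, u, w}.
FOLLOW(<N>): in <G>→<N>, the suffix after <N> is empty, so FOLLOW(<N>) ⊇ FOLLOW(<G>) = {$, p, r, u, w}. Thus FOLLOW(<N>) = {$, p, r, u, w}.

{$, p, r, u, w}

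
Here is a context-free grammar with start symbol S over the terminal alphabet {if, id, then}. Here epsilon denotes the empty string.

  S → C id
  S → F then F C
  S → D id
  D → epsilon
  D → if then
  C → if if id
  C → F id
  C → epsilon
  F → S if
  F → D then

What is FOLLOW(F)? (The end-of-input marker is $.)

{$, id, if, then}

FIRST(D): from D→epsilon we get {epsilon}; from D→if then we get {if}. So FIRST(D) = {epsilon, if}.
FIRST(S): from S→C id we get {id, if, then}; from S→F then F C we get {id, if, then}; from S→D id we get {id, if}. So FIRST(S) = {id, if, then}.
FIRST(F): from F→S if we get {id, if, then}; from F→D then we get {if, then}. So FIRST(F) = {id, if, then}.
FIRST(C): from C→if if id we get {if}; from C→F id we get {id, if, then}; from C→epsilon we get {epsilon}. So FIRST(C) = {epsilon, id, if, then}.
FOLLOW(S) includes $ since S is the start symbol.
FOLLOW(S): in F→S if, S is followed by if with FIRST {if}. Thus FOLLOW(S) = {$, if}.
FOLLOW(D): in S→D id, D is followed by id with FIRST {id}; in F→D then, D is followed by then with FIRST {then}. Thus FOLLOW(D) = {id, then}.
FOLLOW(C): in S→C id, C is followed by id with FIRST {id}; in S→F then F C, the suffix after C is empty, so FOLLOW(C) ⊇ FOLLOW(S) = {$, if}. Thus FOLLOW(C) = {$, id, if}.
FOLLOW(F): in S→F then F C (occurrence 1), F is followed by then F C with FIRST {then}; in S→F then F C (occurrence 2), F is followed by C with FIRST {epsilon, id, if, then}; in S→F then F C (occurrence 2), the suffix after F is nullable, so FOLLOW(F) ⊇ FOLLOW(S) = {$, if}; in C→F id, F is followed by id with FIRST {id}. Thus FOLLOW(F) = {$, id, if, then}.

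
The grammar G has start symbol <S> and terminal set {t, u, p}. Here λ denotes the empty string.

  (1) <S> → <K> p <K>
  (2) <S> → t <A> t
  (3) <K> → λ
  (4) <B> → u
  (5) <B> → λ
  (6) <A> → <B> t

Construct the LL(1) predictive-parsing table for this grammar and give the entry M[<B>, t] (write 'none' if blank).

<B> → λ

FIRST(<K>): from <K>→λ we get {λ}. So FIRST(<K>) = {λ}.
FIRST(<B>): from <B>→u we get {u}; from <B>→λ we get {λ}. So FIRST(<B>) = {λ, u}.
FIRST(<S>): from <S>→<K> p <K> we get {p}; from <S>→t <A> t we get {t}. So FIRST(<S>) = {p, t}.
FIRST(<A>): from <A>→<B> t we get {t, u}. So FIRST(<A>) = {t, u}.
FOLLOW(<S>) includes $ since <S> is the start symbol.
FOLLOW(<B>): in <A>→<B> t, <B> is followed by t with FIRST {t}. Thus FOLLOW(<B>) = {t}.
For <B> → u: FIRST(u) = {u}, so it goes in M[<B>, t] for t ∈ {u}.
For <B> → λ: FIRST(λ) = {λ}, so it goes in M[<B>, t] for t ∈ {}; since λ ∈ FIRST, also for every t ∈ FOLLOW(<B>) = {t}.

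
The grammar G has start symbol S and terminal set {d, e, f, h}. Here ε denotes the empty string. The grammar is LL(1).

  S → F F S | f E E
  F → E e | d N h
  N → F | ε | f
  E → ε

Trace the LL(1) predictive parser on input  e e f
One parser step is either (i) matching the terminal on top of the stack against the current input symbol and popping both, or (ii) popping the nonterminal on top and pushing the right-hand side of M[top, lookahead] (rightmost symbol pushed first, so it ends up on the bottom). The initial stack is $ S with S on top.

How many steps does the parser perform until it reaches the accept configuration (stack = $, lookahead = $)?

11

step 1: stack=$ S  input=e e f $  — expand S → F F S
step 2: stack=$ S F F  input=e e f $  — expand F → E e
step 3: stack=$ S F e E  input=e e f $  — expand E → ε
step 4: stack=$ S F e  input=e e f $  — match e
step 5: stack=$ S F  input=e f $  — expand F → E e
step 6: stack=$ S e E  input=e f $  — expand E → ε
step 7: stack=$ S e  input=e f $  — match e
step 8: stack=$ S  input=f $  — expand S → f E E
step 9: stack=$ E E f  input=f $  — match f
step 10: stack=$ E E  input=$  — expand E → ε
step 11: stack=$ E  input=$  — expand E → ε
Accept reached after 11 steps.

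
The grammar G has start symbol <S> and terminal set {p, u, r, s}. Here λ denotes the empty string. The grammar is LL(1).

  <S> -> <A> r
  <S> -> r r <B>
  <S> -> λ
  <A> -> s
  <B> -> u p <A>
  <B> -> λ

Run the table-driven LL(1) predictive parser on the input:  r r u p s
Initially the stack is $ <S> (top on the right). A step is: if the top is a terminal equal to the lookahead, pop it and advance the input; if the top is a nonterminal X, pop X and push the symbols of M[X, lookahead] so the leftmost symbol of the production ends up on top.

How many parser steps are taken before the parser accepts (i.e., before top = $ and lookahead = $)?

     Stack      Input        Action
  1  $ <S>      r r u p s $  expand <S> -> r r <B>
  2  $ <B> r r  r r u p s $  match r
  3  $ <B> r    r u p s $    match r
  4  $ <B>      u p s $      expand <B> -> u p <A>
  5  $ <A> p u  u p s $      match u
  6  $ <A> p    p s $        match p
  7  $ <A>      s $          expand <A> -> s
  8  $ s        s $          match s
Accept reached after 8 steps.

8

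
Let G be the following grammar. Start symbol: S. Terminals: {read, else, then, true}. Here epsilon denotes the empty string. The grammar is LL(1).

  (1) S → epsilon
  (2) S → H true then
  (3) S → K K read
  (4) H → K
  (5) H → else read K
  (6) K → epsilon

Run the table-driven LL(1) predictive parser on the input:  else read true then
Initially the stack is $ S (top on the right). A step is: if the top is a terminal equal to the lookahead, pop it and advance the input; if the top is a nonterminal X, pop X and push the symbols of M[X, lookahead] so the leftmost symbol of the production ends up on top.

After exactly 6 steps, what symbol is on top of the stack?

step 1: stack=$ S  input=else read true then $  — expand S → H true then
step 2: stack=$ then true H  input=else read true then $  — expand H → else read K
step 3: stack=$ then true K read else  input=else read true then $  — match else
step 4: stack=$ then true K read  input=read true then $  — match read
step 5: stack=$ then true K  input=true then $  — expand K → epsilon
step 6: stack=$ then true  input=true then $  — match true
Stack after step 6: $ then (top = then).

then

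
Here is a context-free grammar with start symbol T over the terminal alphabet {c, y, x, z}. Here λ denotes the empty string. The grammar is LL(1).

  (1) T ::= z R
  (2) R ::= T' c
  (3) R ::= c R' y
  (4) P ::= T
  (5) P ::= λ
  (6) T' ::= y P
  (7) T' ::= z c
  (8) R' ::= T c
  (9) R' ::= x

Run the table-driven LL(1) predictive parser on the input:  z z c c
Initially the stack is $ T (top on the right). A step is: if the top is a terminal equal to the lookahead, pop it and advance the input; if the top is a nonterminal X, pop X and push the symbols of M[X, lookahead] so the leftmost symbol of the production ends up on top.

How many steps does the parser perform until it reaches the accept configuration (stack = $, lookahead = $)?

     Stack    Input      Action
  1  $ T      z z c c $  expand T ::= z R
  2  $ R z    z z c c $  match z
  3  $ R      z c c $    expand R ::= T' c
  4  $ c T'   z c c $    expand T' ::= z c
  5  $ c c z  z c c $    match z
  6  $ c c    c c $      match c
  7  $ c      c $        match c
Accept reached after 7 steps.

7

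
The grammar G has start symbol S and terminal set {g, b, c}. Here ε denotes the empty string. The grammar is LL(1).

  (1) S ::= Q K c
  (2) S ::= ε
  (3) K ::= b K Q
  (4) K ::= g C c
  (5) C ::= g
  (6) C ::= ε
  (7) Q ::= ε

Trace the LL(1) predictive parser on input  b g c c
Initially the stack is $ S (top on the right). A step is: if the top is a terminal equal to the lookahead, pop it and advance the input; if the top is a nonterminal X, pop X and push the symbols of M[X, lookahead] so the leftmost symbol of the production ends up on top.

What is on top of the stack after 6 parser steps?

C

step 1: stack=$ S  input=b g c c $  — expand S ::= Q K c
step 2: stack=$ c K Q  input=b g c c $  — expand Q ::= ε
step 3: stack=$ c K  input=b g c c $  — expand K ::= b K Q
step 4: stack=$ c Q K b  input=b g c c $  — match b
step 5: stack=$ c Q K  input=g c c $  — expand K ::= g C c
step 6: stack=$ c Q c C g  input=g c c $  — match g
Stack after step 6: $ c Q c C (top = C).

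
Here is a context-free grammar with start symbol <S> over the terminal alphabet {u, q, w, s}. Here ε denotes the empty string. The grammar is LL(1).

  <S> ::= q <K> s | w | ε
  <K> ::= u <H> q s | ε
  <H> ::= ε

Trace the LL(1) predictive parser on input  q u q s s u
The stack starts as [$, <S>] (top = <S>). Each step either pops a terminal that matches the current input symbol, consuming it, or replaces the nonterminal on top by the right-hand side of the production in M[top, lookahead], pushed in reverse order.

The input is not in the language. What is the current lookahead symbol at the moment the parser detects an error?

u

     Stack          Input          Action
  1  $ <S>          q u q s s u $  expand <S> ::= q <K> s
  2  $ s <K> q      q u q s s u $  match q
  3  $ s <K>        u q s s u $    expand <K> ::= u <H> q s
  4  $ s s q <H> u  u q s s u $    match u
  5  $ s s q <H>    q s s u $      expand <H> ::= ε
  6  $ s s q        q s s u $      match q
  7  $ s s          s s u $        match s
  8  $ s            s u $          match s
  9  $              u $            error: stack empty but input remains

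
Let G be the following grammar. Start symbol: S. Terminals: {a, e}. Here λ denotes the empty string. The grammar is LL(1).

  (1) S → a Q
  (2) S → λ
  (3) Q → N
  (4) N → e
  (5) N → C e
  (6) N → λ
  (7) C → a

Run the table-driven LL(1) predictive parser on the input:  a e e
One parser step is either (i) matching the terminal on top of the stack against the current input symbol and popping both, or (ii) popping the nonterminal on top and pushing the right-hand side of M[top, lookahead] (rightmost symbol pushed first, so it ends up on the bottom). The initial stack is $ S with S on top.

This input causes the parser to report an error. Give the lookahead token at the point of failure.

     Stack  Input    Action
  1  $ S    a e e $  expand S → a Q
  2  $ Q a  a e e $  match a
  3  $ Q    e e $    expand Q → N
  4  $ N    e e $    expand N → e
  5  $ e    e e $    match e
  6  $      e $      error: stack empty but input remains

e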